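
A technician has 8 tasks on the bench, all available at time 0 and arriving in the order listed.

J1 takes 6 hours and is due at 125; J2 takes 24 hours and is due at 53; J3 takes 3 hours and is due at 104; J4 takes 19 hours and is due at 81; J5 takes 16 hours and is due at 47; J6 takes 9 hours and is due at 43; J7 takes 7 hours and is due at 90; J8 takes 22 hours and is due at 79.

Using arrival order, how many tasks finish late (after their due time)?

FIFO (arrival order): J1 J2 J3 J4 J5 J6 J7 J8.
J1: 0→6, due 125, tardiness 0
J2: 6→30, due 53, tardiness 0
J3: 30→33, due 104, tardiness 0
J4: 33→52, due 81, tardiness 0
J5: 52→68, due 47, tardiness 21
J6: 68→77, due 43, tardiness 34
J7: 77→84, due 90, tardiness 0
J8: 84→106, due 79, tardiness 27
Late tasks: 3.

3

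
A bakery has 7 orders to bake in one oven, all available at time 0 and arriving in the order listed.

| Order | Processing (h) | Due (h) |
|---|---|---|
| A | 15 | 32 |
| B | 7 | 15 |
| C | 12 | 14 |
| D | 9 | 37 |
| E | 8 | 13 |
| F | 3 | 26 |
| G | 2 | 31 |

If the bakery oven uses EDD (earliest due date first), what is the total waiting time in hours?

EDD (increasing due date): E C B F G A D.
E: waits 0, runs 0→8
C: waits 8, runs 8→20
B: waits 20, runs 20→27
F: waits 27, runs 27→30
G: waits 30, runs 30→32
A: waits 32, runs 32→47
D: waits 47, runs 47→56
Sum = 0+8+20+27+30+32+47 = 164.

164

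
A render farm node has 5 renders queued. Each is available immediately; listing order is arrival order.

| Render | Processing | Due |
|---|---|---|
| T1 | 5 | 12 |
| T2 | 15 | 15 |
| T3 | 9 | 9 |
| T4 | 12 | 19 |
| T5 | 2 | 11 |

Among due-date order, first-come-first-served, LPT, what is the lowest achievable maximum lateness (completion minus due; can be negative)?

EDD (increasing due date): T3 T5 T1 T2 T4.
T3: 0→9, due 9, lateness 0
T5: 9→11, due 11, lateness 0
T1: 11→16, due 12, lateness 4
T2: 16→31, due 15, lateness 16
T4: 31→43, due 19, lateness 24
Maximum = 24.
FIFO (arrival order): T1 T2 T3 T4 T5.
T1: 0→5, due 12, lateness -7
T2: 5→20, due 15, lateness 5
T3: 20→29, due 9, lateness 20
T4: 29→41, due 19, lateness 22
T5: 41→43, due 11, lateness 32
Maximum = 32.
LPT (decreasing processing time): T2 T4 T3 T1 T5.
T2: 0→15, due 15, lateness 0
T4: 15→27, due 19, lateness 8
T3: 27→36, due 9, lateness 27
T1: 36→41, due 12, lateness 29
T5: 41→43, due 11, lateness 32
Maximum = 32.
EDD 24, FIFO 32, LPT 32 → minimum 24.

24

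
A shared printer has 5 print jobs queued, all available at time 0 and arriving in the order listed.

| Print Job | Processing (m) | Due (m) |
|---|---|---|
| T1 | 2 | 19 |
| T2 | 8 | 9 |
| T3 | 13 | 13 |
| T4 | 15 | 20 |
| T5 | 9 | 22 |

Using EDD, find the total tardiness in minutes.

55

EDD (increasing due date): T2 T3 T1 T4 T5.
T2: 0→8, due 9, tardiness 0
T3: 8→21, due 13, tardiness 8
T1: 21→23, due 19, tardiness 4
T4: 23→38, due 20, tardiness 18
T5: 38→47, due 22, tardiness 25
Sum = 0+8+4+18+25 = 55.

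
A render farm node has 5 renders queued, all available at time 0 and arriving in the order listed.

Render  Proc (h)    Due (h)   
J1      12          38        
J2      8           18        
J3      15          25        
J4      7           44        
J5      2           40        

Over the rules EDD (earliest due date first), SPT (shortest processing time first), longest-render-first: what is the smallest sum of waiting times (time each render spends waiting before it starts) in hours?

EDD (increasing due date): J2 J3 J1 J5 J4.
J2: waits 0, runs 0→8
J3: waits 8, runs 8→23
J1: waits 23, runs 23→35
J5: waits 35, runs 35→37
J4: waits 37, runs 37→44
Sum = 0+8+23+35+37 = 103.
SPT (increasing processing time): J5 J4 J2 J1 J3.
J5: waits 0, runs 0→2
J4: waits 2, runs 2→9
J2: waits 9, runs 9→17
J1: waits 17, runs 17→29
J3: waits 29, runs 29→44
Sum = 0+2+9+17+29 = 57.
LPT (decreasing processing time): J3 J1 J2 J4 J5.
J3: waits 0, runs 0→15
J1: waits 15, runs 15→27
J2: waits 27, runs 27→35
J4: waits 35, runs 35→42
J5: waits 42, runs 42→44
Sum = 0+15+27+35+42 = 119.
EDD 103, SPT 57, LPT 119 → minimum 57.

57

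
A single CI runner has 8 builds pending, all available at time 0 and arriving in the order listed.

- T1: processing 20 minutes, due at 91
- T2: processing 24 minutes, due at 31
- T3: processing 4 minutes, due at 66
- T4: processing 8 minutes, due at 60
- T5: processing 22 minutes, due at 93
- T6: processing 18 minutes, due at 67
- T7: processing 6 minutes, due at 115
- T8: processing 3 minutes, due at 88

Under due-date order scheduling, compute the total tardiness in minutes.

6

EDD (increasing due date): T2 T4 T3 T6 T8 T1 T5 T7.
T2: 0→24, due 31, tardiness 0
T4: 24→32, due 60, tardiness 0
T3: 32→36, due 66, tardiness 0
T6: 36→54, due 67, tardiness 0
T8: 54→57, due 88, tardiness 0
T1: 57→77, due 91, tardiness 0
T5: 77→99, due 93, tardiness 6
T7: 99→105, due 115, tardiness 0
Sum = 0+0+0+0+0+0+6+0 = 6.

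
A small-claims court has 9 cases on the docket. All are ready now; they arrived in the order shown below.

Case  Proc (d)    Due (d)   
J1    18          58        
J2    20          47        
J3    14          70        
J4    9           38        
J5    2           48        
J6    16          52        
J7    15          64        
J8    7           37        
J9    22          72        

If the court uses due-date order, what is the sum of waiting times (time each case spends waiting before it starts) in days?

411

EDD (increasing due date): J8 J4 J2 J5 J6 J1 J7 J3 J9.
J8: waits 0, runs 0→7
J4: waits 7, runs 7→16
J2: waits 16, runs 16→36
J5: waits 36, runs 36→38
J6: waits 38, runs 38→54
J1: waits 54, runs 54→72
J7: waits 72, runs 72→87
J3: waits 87, runs 87→101
J9: waits 101, runs 101→123
Sum = 0+7+16+36+38+54+72+87+101 = 411.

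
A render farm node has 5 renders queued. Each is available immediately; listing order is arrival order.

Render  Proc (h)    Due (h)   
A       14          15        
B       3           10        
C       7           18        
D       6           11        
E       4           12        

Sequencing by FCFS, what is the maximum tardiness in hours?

FIFO (arrival order): A B C D E.
A: 0→14, due 15, tardiness 0
B: 14→17, due 10, tardiness 7
C: 17→24, due 18, tardiness 6
D: 24→30, due 11, tardiness 19
E: 30→34, due 12, tardiness 22
Maximum = 22.

22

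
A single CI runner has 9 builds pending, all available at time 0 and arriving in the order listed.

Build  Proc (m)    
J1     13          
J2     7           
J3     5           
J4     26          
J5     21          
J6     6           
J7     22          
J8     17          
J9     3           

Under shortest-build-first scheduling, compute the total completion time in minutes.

417

SPT (increasing processing time): J9 J3 J6 J2 J1 J8 J5 J7 J4.
J9: 0→3
J3: 3→8
J6: 8→14
J2: 14→21
J1: 21→34
J8: 34→51
J5: 51→72
J7: 72→94
J4: 94→120
Sum = 3+8+14+21+34+51+72+94+120 = 417.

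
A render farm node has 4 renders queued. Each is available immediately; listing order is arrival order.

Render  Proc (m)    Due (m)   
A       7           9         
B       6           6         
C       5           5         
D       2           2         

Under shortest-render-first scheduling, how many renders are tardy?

3

SPT (increasing processing time): D C B A.
D: 0→2, due 2, tardiness 0
C: 2→7, due 5, tardiness 2
B: 7→13, due 6, tardiness 7
A: 13→20, due 9, tardiness 11
Late renders: 3.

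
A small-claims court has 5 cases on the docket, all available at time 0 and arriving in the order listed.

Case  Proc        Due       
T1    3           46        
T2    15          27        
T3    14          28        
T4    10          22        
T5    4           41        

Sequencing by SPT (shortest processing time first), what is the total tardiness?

SPT (increasing processing time): T1 T5 T4 T3 T2.
T1: 0→3, due 46, tardiness 0
T5: 3→7, due 41, tardiness 0
T4: 7→17, due 22, tardiness 0
T3: 17→31, due 28, tardiness 3
T2: 31→46, due 27, tardiness 19
Sum = 0+0+0+3+19 = 22.

22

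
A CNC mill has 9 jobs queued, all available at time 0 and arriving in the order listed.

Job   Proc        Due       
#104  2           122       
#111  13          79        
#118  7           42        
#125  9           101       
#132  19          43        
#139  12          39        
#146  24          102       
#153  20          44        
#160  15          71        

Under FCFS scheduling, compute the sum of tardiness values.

FIFO (arrival order): #104 #111 #118 #125 #132 #139 #146 #153 #160.
#104: 0→2, due 122, tardiness 0
#111: 2→15, due 79, tardiness 0
#118: 15→22, due 42, tardiness 0
#125: 22→31, due 101, tardiness 0
#132: 31→50, due 43, tardiness 7
#139: 50→62, due 39, tardiness 23
#146: 62→86, due 102, tardiness 0
#153: 86→106, due 44, tardiness 62
#160: 106→121, due 71, tardiness 50
Sum = 0+0+0+0+7+23+0+62+50 = 142.

142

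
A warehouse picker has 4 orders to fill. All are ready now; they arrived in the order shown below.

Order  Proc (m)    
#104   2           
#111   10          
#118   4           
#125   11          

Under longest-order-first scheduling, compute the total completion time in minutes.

84

LPT (decreasing processing time): #125 #111 #118 #104.
#125: 0→11
#111: 11→21
#118: 21→25
#104: 25→27
Sum = 11+21+25+27 = 84.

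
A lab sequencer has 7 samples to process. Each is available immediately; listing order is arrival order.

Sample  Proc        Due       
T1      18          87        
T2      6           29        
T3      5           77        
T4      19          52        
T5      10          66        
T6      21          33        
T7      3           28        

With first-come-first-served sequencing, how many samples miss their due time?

FIFO (arrival order): T1 T2 T3 T4 T5 T6 T7.
T1: 0→18, due 87, tardiness 0
T2: 18→24, due 29, tardiness 0
T3: 24→29, due 77, tardiness 0
T4: 29→48, due 52, tardiness 0
T5: 48→58, due 66, tardiness 0
T6: 58→79, due 33, tardiness 46
T7: 79→82, due 28, tardiness 54
Late samples: 2.

2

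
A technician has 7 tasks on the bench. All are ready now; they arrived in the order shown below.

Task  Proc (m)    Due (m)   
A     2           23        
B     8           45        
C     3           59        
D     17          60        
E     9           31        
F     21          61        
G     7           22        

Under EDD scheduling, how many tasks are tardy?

1

EDD (increasing due date): G A E B C D F.
G: 0→7, due 22, tardiness 0
A: 7→9, due 23, tardiness 0
E: 9→18, due 31, tardiness 0
B: 18→26, due 45, tardiness 0
C: 26→29, due 59, tardiness 0
D: 29→46, due 60, tardiness 0
F: 46→67, due 61, tardiness 6
Late tasks: 1.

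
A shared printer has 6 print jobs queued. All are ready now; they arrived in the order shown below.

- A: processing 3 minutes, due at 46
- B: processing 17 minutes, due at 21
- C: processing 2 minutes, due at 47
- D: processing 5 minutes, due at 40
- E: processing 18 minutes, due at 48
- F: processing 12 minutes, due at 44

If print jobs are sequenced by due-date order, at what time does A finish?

37

EDD (increasing due date): B D F A C E.
B: 0→17
D: 17→22
F: 22→34
A: 34→37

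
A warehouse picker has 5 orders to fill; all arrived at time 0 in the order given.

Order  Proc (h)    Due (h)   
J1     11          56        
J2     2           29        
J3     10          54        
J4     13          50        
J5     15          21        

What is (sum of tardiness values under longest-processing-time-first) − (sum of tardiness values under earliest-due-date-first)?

22

LPT (decreasing processing time): J5 J4 J1 J3 J2.
J5: 0→15, due 21, tardiness 0
J4: 15→28, due 50, tardiness 0
J1: 28→39, due 56, tardiness 0
J3: 39→49, due 54, tardiness 0
J2: 49→51, due 29, tardiness 22
Sum = 0+0+0+0+22 = 22.
EDD (increasing due date): J5 J2 J4 J3 J1.
J5: 0→15, due 21, tardiness 0
J2: 15→17, due 29, tardiness 0
J4: 17→30, due 50, tardiness 0
J3: 30→40, due 54, tardiness 0
J1: 40→51, due 56, tardiness 0
Sum = 0+0+0+0+0 = 0.
Difference = 22 − 0 = 22.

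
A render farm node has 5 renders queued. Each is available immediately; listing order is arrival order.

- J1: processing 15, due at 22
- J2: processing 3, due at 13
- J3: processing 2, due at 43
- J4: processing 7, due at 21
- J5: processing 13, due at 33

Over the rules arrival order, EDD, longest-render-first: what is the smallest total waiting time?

FIFO (arrival order): J1 J2 J3 J4 J5.
J1: waits 0, runs 0→15
J2: waits 15, runs 15→18
J3: waits 18, runs 18→20
J4: waits 20, runs 20→27
J5: waits 27, runs 27→40
Sum = 0+15+18+20+27 = 80.
EDD (increasing due date): J2 J4 J1 J5 J3.
J2: waits 0, runs 0→3
J4: waits 3, runs 3→10
J1: waits 10, runs 10→25
J5: waits 25, runs 25→38
J3: waits 38, runs 38→40
Sum = 0+3+10+25+38 = 76.
LPT (decreasing processing time): J1 J5 J4 J2 J3.
J1: waits 0, runs 0→15
J5: waits 15, runs 15→28
J4: waits 28, runs 28→35
J2: waits 35, runs 35→38
J3: waits 38, runs 38→40
Sum = 0+15+28+35+38 = 116.
FIFO 80, EDD 76, LPT 116 → minimum 76.

76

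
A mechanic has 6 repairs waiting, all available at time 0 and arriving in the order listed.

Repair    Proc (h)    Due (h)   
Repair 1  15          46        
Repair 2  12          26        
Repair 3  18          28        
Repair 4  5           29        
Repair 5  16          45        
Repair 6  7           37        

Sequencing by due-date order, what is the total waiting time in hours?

EDD (increasing due date): Repair 2 Repair 3 Repair 4 Repair 6 Repair 5 Repair 1.
Repair 2: waits 0, runs 0→12
Repair 3: waits 12, runs 12→30
Repair 4: waits 30, runs 30→35
Repair 6: waits 35, runs 35→42
Repair 5: waits 42, runs 42→58
Repair 1: waits 58, runs 58→73
Sum = 0+12+30+35+42+58 = 177.

177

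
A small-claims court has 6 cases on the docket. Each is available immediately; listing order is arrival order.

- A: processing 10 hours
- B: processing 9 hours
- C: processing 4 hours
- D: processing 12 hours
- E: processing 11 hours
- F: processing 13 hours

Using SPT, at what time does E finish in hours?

34

SPT (increasing processing time): C B A E D F.
C: 0→4
B: 4→13
A: 13→23
E: 23→34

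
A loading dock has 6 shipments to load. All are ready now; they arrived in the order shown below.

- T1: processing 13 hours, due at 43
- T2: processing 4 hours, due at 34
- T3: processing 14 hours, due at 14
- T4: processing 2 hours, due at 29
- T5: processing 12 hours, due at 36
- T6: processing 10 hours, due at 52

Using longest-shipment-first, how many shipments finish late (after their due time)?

LPT (decreasing processing time): T3 T1 T5 T6 T2 T4.
T3: 0→14, due 14, tardiness 0
T1: 14→27, due 43, tardiness 0
T5: 27→39, due 36, tardiness 3
T6: 39→49, due 52, tardiness 0
T2: 49→53, due 34, tardiness 19
T4: 53→55, due 29, tardiness 26
Late shipments: 3.

3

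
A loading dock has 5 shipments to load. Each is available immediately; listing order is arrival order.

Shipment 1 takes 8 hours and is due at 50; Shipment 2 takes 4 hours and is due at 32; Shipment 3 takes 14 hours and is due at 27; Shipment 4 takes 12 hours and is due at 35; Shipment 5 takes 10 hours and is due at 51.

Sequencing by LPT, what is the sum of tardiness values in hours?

LPT (decreasing processing time): Shipment 3 Shipment 4 Shipment 5 Shipment 1 Shipment 2.
Shipment 3: 0→14, due 27, tardiness 0
Shipment 4: 14→26, due 35, tardiness 0
Shipment 5: 26→36, due 51, tardiness 0
Shipment 1: 36→44, due 50, tardiness 0
Shipment 2: 44→48, due 32, tardiness 16
Sum = 0+0+0+0+16 = 16.

16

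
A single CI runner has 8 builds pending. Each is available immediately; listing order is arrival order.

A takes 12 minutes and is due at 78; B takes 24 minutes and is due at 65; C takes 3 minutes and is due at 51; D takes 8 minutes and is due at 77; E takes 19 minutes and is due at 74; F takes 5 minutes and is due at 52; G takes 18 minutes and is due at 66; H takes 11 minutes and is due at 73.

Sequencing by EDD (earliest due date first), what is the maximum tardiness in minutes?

22

EDD (increasing due date): C F B G H E D A.
C: 0→3, due 51, tardiness 0
F: 3→8, due 52, tardiness 0
B: 8→32, due 65, tardiness 0
G: 32→50, due 66, tardiness 0
H: 50→61, due 73, tardiness 0
E: 61→80, due 74, tardiness 6
D: 80→88, due 77, tardiness 11
A: 88→100, due 78, tardiness 22
Maximum = 22.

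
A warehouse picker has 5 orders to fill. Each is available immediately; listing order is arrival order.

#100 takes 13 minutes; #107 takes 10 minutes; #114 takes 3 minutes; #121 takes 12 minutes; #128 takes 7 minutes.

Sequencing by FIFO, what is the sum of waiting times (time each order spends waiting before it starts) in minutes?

100

FIFO (arrival order): #100 #107 #114 #121 #128.
#100: waits 0, runs 0→13
#107: waits 13, runs 13→23
#114: waits 23, runs 23→26
#121: waits 26, runs 26→38
#128: waits 38, runs 38→45
Sum = 0+13+23+26+38 = 100.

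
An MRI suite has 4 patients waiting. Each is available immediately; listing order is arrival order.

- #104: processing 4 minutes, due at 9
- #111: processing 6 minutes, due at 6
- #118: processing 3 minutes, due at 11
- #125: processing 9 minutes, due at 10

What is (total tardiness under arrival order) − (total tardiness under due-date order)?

FIFO (arrival order): #104 #111 #118 #125.
#104: 0→4, due 9, tardiness 0
#111: 4→10, due 6, tardiness 4
#118: 10→13, due 11, tardiness 2
#125: 13→22, due 10, tardiness 12
Sum = 0+4+2+12 = 18.
EDD (increasing due date): #111 #104 #125 #118.
#111: 0→6, due 6, tardiness 0
#104: 6→10, due 9, tardiness 1
#125: 10→19, due 10, tardiness 9
#118: 19→22, due 11, tardiness 11
Sum = 0+1+9+11 = 21.
Difference = 18 − 21 = -3.

-3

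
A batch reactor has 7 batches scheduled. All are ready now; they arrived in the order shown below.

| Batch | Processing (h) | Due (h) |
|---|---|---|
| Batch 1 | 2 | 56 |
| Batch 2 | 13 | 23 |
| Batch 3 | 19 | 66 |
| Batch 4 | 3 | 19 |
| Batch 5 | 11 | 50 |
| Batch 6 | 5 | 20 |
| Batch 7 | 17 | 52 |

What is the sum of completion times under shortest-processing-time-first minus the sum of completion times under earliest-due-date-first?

SPT (increasing processing time): Batch 1 Batch 4 Batch 6 Batch 5 Batch 2 Batch 7 Batch 3.
Batch 1: 0→2
Batch 4: 2→5
Batch 6: 5→10
Batch 5: 10→21
Batch 2: 21→34
Batch 7: 34→51
Batch 3: 51→70
Sum = 2+5+10+21+34+51+70 = 193.
EDD (increasing due date): Batch 4 Batch 6 Batch 2 Batch 5 Batch 7 Batch 1 Batch 3.
Batch 4: 0→3
Batch 6: 3→8
Batch 2: 8→21
Batch 5: 21→32
Batch 7: 32→49
Batch 1: 49→51
Batch 3: 51→70
Sum = 3+8+21+32+49+51+70 = 234.
Difference = 193 − 234 = -41.

-41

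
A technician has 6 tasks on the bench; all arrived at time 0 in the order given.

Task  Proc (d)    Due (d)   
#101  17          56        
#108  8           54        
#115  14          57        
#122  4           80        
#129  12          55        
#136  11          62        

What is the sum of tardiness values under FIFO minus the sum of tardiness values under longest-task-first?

FIFO (arrival order): #101 #108 #115 #122 #129 #136.
#101: 0→17, due 56, tardiness 0
#108: 17→25, due 54, tardiness 0
#115: 25→39, due 57, tardiness 0
#122: 39→43, due 80, tardiness 0
#129: 43→55, due 55, tardiness 0
#136: 55→66, due 62, tardiness 4
Sum = 0+0+0+0+0+4 = 4.
LPT (decreasing processing time): #101 #115 #129 #136 #108 #122.
#101: 0→17, due 56, tardiness 0
#115: 17→31, due 57, tardiness 0
#129: 31→43, due 55, tardiness 0
#136: 43→54, due 62, tardiness 0
#108: 54→62, due 54, tardiness 8
#122: 62→66, due 80, tardiness 0
Sum = 0+0+0+0+8+0 = 8.
Difference = 4 − 8 = -4.

-4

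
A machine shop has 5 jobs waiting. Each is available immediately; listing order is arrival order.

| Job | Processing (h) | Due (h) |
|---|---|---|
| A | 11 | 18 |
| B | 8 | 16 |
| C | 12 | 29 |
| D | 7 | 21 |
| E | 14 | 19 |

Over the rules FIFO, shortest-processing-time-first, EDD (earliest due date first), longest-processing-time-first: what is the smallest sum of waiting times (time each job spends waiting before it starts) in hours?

86

FIFO (arrival order): A B C D E.
A: waits 0, runs 0→11
B: waits 11, runs 11→19
C: waits 19, runs 19→31
D: waits 31, runs 31→38
E: waits 38, runs 38→52
Sum = 0+11+19+31+38 = 99.
SPT (increasing processing time): D B A C E.
D: waits 0, runs 0→7
B: waits 7, runs 7→15
A: waits 15, runs 15→26
C: waits 26, runs 26→38
E: waits 38, runs 38→52
Sum = 0+7+15+26+38 = 86.
EDD (increasing due date): B A E D C.
B: waits 0, runs 0→8
A: waits 8, runs 8→19
E: waits 19, runs 19→33
D: waits 33, runs 33→40
C: waits 40, runs 40→52
Sum = 0+8+19+33+40 = 100.
LPT (decreasing processing time): E C A B D.
E: waits 0, runs 0→14
C: waits 14, runs 14→26
A: waits 26, runs 26→37
B: waits 37, runs 37→45
D: waits 45, runs 45→52
Sum = 0+14+26+37+45 = 122.
FIFO 99, SPT 86, EDD 100, LPT 122 → minimum 86.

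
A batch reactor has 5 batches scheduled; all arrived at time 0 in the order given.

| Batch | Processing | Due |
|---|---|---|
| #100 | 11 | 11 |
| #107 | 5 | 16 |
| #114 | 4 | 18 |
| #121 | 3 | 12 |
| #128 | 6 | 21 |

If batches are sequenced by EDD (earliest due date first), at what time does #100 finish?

EDD (increasing due date): #100 #121 #107 #114 #128.
#100: 0→11

11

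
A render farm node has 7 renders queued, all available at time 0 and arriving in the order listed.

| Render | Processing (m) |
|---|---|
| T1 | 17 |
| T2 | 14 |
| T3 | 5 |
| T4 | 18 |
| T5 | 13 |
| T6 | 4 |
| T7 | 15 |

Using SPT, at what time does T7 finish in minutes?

51

SPT (increasing processing time): T6 T3 T5 T2 T7 T1 T4.
T6: 0→4
T3: 4→9
T5: 9→22
T2: 22→36
T7: 36→51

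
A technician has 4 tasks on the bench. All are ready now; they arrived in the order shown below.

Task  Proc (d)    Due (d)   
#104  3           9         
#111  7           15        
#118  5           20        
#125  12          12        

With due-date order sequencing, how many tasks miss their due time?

3

EDD (increasing due date): #104 #125 #111 #118.
#104: 0→3, due 9, tardiness 0
#125: 3→15, due 12, tardiness 3
#111: 15→22, due 15, tardiness 7
#118: 22→27, due 20, tardiness 7
Late tasks: 3.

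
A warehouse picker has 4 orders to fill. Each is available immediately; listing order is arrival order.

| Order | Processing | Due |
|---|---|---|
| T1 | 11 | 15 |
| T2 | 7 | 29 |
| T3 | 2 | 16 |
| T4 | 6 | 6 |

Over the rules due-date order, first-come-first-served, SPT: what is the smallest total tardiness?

5

EDD (increasing due date): T4 T1 T3 T2.
T4: 0→6, due 6, tardiness 0
T1: 6→17, due 15, tardiness 2
T3: 17→19, due 16, tardiness 3
T2: 19→26, due 29, tardiness 0
Sum = 0+2+3+0 = 5.
FIFO (arrival order): T1 T2 T3 T4.
T1: 0→11, due 15, tardiness 0
T2: 11→18, due 29, tardiness 0
T3: 18→20, due 16, tardiness 4
T4: 20→26, due 6, tardiness 20
Sum = 0+0+4+20 = 24.
SPT (increasing processing time): T3 T4 T2 T1.
T3: 0→2, due 16, tardiness 0
T4: 2→8, due 6, tardiness 2
T2: 8→15, due 29, tardiness 0
T1: 15→26, due 15, tardiness 11
Sum = 0+2+0+11 = 13.
EDD 5, FIFO 24, SPT 13 → minimum 5.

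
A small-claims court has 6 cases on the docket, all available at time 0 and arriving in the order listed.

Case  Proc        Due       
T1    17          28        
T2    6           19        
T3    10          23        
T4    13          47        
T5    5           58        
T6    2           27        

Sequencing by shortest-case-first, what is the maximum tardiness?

25

SPT (increasing processing time): T6 T5 T2 T3 T4 T1.
T6: 0→2, due 27, tardiness 0
T5: 2→7, due 58, tardiness 0
T2: 7→13, due 19, tardiness 0
T3: 13→23, due 23, tardiness 0
T4: 23→36, due 47, tardiness 0
T1: 36→53, due 28, tardiness 25
Maximum = 25.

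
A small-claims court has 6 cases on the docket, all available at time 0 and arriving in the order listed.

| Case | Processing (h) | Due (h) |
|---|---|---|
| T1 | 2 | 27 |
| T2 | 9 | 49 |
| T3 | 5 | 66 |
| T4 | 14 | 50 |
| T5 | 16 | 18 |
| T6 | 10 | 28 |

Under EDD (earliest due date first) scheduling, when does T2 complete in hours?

37

EDD (increasing due date): T5 T1 T6 T2 T4 T3.
T5: 0→16
T1: 16→18
T6: 18→28
T2: 28→37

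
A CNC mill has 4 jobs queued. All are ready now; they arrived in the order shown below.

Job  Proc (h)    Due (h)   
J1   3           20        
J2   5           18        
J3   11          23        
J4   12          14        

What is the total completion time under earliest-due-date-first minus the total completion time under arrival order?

EDD (increasing due date): J4 J2 J1 J3.
J4: 0→12
J2: 12→17
J1: 17→20
J3: 20→31
Sum = 12+17+20+31 = 80.
FIFO (arrival order): J1 J2 J3 J4.
J1: 0→3
J2: 3→8
J3: 8→19
J4: 19→31
Sum = 3+8+19+31 = 61.
Difference = 80 − 61 = 19.

19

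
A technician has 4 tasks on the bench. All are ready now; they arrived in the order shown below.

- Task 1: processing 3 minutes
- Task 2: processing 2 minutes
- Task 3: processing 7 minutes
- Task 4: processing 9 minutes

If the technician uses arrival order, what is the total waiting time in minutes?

FIFO (arrival order): Task 1 Task 2 Task 3 Task 4.
Task 1: waits 0, runs 0→3
Task 2: waits 3, runs 3→5
Task 3: waits 5, runs 5→12
Task 4: waits 12, runs 12→21
Sum = 0+3+5+12 = 20.

20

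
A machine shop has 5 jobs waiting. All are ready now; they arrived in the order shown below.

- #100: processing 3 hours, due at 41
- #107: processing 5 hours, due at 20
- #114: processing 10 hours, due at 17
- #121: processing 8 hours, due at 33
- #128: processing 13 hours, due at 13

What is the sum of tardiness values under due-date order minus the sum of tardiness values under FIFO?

EDD (increasing due date): #128 #114 #107 #121 #100.
#128: 0→13, due 13, tardiness 0
#114: 13→23, due 17, tardiness 6
#107: 23→28, due 20, tardiness 8
#121: 28→36, due 33, tardiness 3
#100: 36→39, due 41, tardiness 0
Sum = 0+6+8+3+0 = 17.
FIFO (arrival order): #100 #107 #114 #121 #128.
#100: 0→3, due 41, tardiness 0
#107: 3→8, due 20, tardiness 0
#114: 8→18, due 17, tardiness 1
#121: 18→26, due 33, tardiness 0
#128: 26→39, due 13, tardiness 26
Sum = 0+0+1+0+26 = 27.
Difference = 17 − 27 = -10.

-10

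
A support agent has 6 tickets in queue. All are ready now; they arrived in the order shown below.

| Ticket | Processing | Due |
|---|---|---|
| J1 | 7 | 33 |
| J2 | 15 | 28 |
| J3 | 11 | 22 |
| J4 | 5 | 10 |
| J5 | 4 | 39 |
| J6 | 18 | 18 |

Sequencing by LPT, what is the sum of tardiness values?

LPT (decreasing processing time): J6 J2 J3 J1 J4 J5.
J6: 0→18, due 18, tardiness 0
J2: 18→33, due 28, tardiness 5
J3: 33→44, due 22, tardiness 22
J1: 44→51, due 33, tardiness 18
J4: 51→56, due 10, tardiness 46
J5: 56→60, due 39, tardiness 21
Sum = 0+5+22+18+46+21 = 112.

112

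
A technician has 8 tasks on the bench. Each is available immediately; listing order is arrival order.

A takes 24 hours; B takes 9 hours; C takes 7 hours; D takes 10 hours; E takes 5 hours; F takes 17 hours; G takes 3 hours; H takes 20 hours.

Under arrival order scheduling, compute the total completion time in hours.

FIFO (arrival order): A B C D E F G H.
A: 0→24
B: 24→33
C: 33→40
D: 40→50
E: 50→55
F: 55→72
G: 72→75
H: 75→95
Sum = 24+33+40+50+55+72+75+95 = 444.

444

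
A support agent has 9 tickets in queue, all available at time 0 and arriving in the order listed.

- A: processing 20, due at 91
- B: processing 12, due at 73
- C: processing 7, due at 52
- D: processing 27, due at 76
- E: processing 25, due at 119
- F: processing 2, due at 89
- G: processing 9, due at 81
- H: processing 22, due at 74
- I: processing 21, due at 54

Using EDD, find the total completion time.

EDD (increasing due date): C I B H D G F A E.
C: 0→7
I: 7→28
B: 28→40
H: 40→62
D: 62→89
G: 89→98
F: 98→100
A: 100→120
E: 120→145
Sum = 7+28+40+62+89+98+100+120+145 = 689.

689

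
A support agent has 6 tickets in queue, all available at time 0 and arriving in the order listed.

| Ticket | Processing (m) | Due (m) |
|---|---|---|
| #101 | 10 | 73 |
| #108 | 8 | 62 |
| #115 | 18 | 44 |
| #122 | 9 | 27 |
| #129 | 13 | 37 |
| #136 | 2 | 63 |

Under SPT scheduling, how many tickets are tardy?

SPT (increasing processing time): #136 #108 #122 #101 #129 #115.
#136: 0→2, due 63, tardiness 0
#108: 2→10, due 62, tardiness 0
#122: 10→19, due 27, tardiness 0
#101: 19→29, due 73, tardiness 0
#129: 29→42, due 37, tardiness 5
#115: 42→60, due 44, tardiness 16
Late tickets: 2.

2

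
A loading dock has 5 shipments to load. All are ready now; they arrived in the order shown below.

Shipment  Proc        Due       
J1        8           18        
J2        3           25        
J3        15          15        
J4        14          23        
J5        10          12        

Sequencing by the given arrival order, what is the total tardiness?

66

FIFO (arrival order): J1 J2 J3 J4 J5.
J1: 0→8, due 18, tardiness 0
J2: 8→11, due 25, tardiness 0
J3: 11→26, due 15, tardiness 11
J4: 26→40, due 23, tardiness 17
J5: 40→50, due 12, tardiness 38
Sum = 0+0+11+17+38 = 66.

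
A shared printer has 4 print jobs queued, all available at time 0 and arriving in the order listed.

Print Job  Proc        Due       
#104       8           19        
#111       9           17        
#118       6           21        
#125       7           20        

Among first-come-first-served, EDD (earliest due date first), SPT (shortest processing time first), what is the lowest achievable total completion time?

FIFO (arrival order): #104 #111 #118 #125.
#104: 0→8
#111: 8→17
#118: 17→23
#125: 23→30
Sum = 8+17+23+30 = 78.
EDD (increasing due date): #111 #104 #125 #118.
#111: 0→9
#104: 9→17
#125: 17→24
#118: 24→30
Sum = 9+17+24+30 = 80.
SPT (increasing processing time): #118 #125 #104 #111.
#118: 0→6
#125: 6→13
#104: 13→21
#111: 21→30
Sum = 6+13+21+30 = 70.
FIFO 78, EDD 80, SPT 70 → minimum 70.

70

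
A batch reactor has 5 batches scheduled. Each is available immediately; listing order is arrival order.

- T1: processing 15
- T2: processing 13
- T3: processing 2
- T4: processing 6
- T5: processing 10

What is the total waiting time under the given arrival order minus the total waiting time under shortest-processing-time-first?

50

FIFO (arrival order): T1 T2 T3 T4 T5.
T1: waits 0, runs 0→15
T2: waits 15, runs 15→28
T3: waits 28, runs 28→30
T4: waits 30, runs 30→36
T5: waits 36, runs 36→46
Sum = 0+15+28+30+36 = 109.
SPT (increasing processing time): T3 T4 T5 T2 T1.
T3: waits 0, runs 0→2
T4: waits 2, runs 2→8
T5: waits 8, runs 8→18
T2: waits 18, runs 18→31
T1: waits 31, runs 31→46
Sum = 0+2+8+18+31 = 59.
Difference = 109 − 59 = 50.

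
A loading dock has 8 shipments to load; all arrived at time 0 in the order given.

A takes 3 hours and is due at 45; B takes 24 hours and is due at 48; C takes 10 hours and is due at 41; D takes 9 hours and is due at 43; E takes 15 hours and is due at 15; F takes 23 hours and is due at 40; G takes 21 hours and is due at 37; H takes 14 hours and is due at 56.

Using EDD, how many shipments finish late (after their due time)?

6

EDD (increasing due date): E G F C D A B H.
E: 0→15, due 15, tardiness 0
G: 15→36, due 37, tardiness 0
F: 36→59, due 40, tardiness 19
C: 59→69, due 41, tardiness 28
D: 69→78, due 43, tardiness 35
A: 78→81, due 45, tardiness 36
B: 81→105, due 48, tardiness 57
H: 105→119, due 56, tardiness 63
Late shipments: 6.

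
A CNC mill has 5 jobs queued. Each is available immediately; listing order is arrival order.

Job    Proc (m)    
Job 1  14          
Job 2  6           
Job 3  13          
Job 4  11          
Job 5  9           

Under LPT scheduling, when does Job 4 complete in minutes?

LPT (decreasing processing time): Job 1 Job 3 Job 4 Job 5 Job 2.
Job 1: 0→14
Job 3: 14→27
Job 4: 27→38

38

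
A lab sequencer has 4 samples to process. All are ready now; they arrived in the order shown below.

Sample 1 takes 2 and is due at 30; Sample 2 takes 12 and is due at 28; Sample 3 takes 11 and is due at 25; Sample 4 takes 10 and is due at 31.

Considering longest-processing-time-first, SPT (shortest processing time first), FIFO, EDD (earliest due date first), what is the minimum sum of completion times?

72

LPT (decreasing processing time): Sample 2 Sample 3 Sample 4 Sample 1.
Sample 2: 0→12
Sample 3: 12→23
Sample 4: 23→33
Sample 1: 33→35
Sum = 12+23+33+35 = 103.
SPT (increasing processing time): Sample 1 Sample 4 Sample 3 Sample 2.
Sample 1: 0→2
Sample 4: 2→12
Sample 3: 12→23
Sample 2: 23→35
Sum = 2+12+23+35 = 72.
FIFO (arrival order): Sample 1 Sample 2 Sample 3 Sample 4.
Sample 1: 0→2
Sample 2: 2→14
Sample 3: 14→25
Sample 4: 25→35
Sum = 2+14+25+35 = 76.
EDD (increasing due date): Sample 3 Sample 2 Sample 1 Sample 4.
Sample 3: 0→11
Sample 2: 11→23
Sample 1: 23→25
Sample 4: 25→35
Sum = 11+23+25+35 = 94.
LPT 103, SPT 72, FIFO 76, EDD 94 → minimum 72.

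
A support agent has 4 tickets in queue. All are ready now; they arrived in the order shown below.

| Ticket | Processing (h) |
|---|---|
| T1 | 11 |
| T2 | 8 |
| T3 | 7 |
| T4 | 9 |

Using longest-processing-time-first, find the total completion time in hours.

LPT (decreasing processing time): T1 T4 T2 T3.
T1: 0→11
T4: 11→20
T2: 20→28
T3: 28→35
Sum = 11+20+28+35 = 94.

94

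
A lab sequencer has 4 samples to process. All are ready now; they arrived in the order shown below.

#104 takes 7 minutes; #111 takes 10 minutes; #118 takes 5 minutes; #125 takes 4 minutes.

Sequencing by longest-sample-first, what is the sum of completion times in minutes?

LPT (decreasing processing time): #111 #104 #118 #125.
#111: 0→10
#104: 10→17
#118: 17→22
#125: 22→26
Sum = 10+17+22+26 = 75.

75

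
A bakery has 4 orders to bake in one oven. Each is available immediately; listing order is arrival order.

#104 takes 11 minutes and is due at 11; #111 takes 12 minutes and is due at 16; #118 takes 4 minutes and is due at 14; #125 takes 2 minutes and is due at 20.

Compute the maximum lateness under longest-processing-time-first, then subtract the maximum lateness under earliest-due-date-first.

LPT (decreasing processing time): #111 #104 #118 #125.
#111: 0→12, due 16, lateness -4
#104: 12→23, due 11, lateness 12
#118: 23→27, due 14, lateness 13
#125: 27→29, due 20, lateness 9
Maximum = 13.
EDD (increasing due date): #104 #118 #111 #125.
#104: 0→11, due 11, lateness 0
#118: 11→15, due 14, lateness 1
#111: 15→27, due 16, lateness 11
#125: 27→29, due 20, lateness 9
Maximum = 11.
Difference = 13 − 11 = 2.

2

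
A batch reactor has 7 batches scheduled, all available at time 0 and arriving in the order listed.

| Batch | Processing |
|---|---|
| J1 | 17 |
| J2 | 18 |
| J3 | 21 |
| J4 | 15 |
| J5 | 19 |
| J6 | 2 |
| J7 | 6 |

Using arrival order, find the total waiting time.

361

FIFO (arrival order): J1 J2 J3 J4 J5 J6 J7.
J1: waits 0, runs 0→17
J2: waits 17, runs 17→35
J3: waits 35, runs 35→56
J4: waits 56, runs 56→71
J5: waits 71, runs 71→90
J6: waits 90, runs 90→92
J7: waits 92, runs 92→98
Sum = 0+17+35+56+71+90+92 = 361.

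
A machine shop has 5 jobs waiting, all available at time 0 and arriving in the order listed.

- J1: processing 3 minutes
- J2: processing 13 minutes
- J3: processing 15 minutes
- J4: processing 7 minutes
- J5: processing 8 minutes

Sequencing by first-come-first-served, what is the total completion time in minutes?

134

FIFO (arrival order): J1 J2 J3 J4 J5.
J1: 0→3
J2: 3→16
J3: 16→31
J4: 31→38
J5: 38→46
Sum = 3+16+31+38+46 = 134.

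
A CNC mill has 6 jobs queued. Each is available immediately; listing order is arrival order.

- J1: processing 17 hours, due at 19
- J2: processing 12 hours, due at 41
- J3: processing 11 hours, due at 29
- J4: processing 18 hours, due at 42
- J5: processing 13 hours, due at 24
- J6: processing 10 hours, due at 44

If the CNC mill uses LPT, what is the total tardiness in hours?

LPT (decreasing processing time): J4 J1 J5 J2 J3 J6.
J4: 0→18, due 42, tardiness 0
J1: 18→35, due 19, tardiness 16
J5: 35→48, due 24, tardiness 24
J2: 48→60, due 41, tardiness 19
J3: 60→71, due 29, tardiness 42
J6: 71→81, due 44, tardiness 37
Sum = 0+16+24+19+42+37 = 138.

138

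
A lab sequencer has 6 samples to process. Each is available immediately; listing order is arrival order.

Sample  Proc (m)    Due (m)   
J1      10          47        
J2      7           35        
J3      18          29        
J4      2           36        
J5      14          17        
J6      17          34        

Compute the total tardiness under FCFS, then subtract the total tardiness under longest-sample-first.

-33

FIFO (arrival order): J1 J2 J3 J4 J5 J6.
J1: 0→10, due 47, tardiness 0
J2: 10→17, due 35, tardiness 0
J3: 17→35, due 29, tardiness 6
J4: 35→37, due 36, tardiness 1
J5: 37→51, due 17, tardiness 34
J6: 51→68, due 34, tardiness 34
Sum = 0+0+6+1+34+34 = 75.
LPT (decreasing processing time): J3 J6 J5 J1 J2 J4.
J3: 0→18, due 29, tardiness 0
J6: 18→35, due 34, tardiness 1
J5: 35→49, due 17, tardiness 32
J1: 49→59, due 47, tardiness 12
J2: 59→66, due 35, tardiness 31
J4: 66→68, due 36, tardiness 32
Sum = 0+1+32+12+31+32 = 108.
Difference = 75 − 108 = -33.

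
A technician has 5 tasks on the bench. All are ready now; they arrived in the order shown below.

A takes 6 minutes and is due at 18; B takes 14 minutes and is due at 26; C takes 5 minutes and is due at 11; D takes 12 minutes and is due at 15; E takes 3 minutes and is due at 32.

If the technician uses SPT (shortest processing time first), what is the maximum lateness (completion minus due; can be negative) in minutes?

14

SPT (increasing processing time): E C A D B.
E: 0→3, due 32, lateness -29
C: 3→8, due 11, lateness -3
A: 8→14, due 18, lateness -4
D: 14→26, due 15, lateness 11
B: 26→40, due 26, lateness 14
Maximum = 14.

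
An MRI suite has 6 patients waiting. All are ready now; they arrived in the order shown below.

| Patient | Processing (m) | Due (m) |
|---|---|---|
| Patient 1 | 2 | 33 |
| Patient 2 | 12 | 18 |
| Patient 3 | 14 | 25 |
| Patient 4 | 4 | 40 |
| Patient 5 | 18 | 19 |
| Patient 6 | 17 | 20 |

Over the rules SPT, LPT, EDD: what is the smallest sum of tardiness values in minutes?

84

SPT (increasing processing time): Patient 1 Patient 4 Patient 2 Patient 3 Patient 6 Patient 5.
Patient 1: 0→2, due 33, tardiness 0
Patient 4: 2→6, due 40, tardiness 0
Patient 2: 6→18, due 18, tardiness 0
Patient 3: 18→32, due 25, tardiness 7
Patient 6: 32→49, due 20, tardiness 29
Patient 5: 49→67, due 19, tardiness 48
Sum = 0+0+0+7+29+48 = 84.
LPT (decreasing processing time): Patient 5 Patient 6 Patient 3 Patient 2 Patient 4 Patient 1.
Patient 5: 0→18, due 19, tardiness 0
Patient 6: 18→35, due 20, tardiness 15
Patient 3: 35→49, due 25, tardiness 24
Patient 2: 49→61, due 18, tardiness 43
Patient 4: 61→65, due 40, tardiness 25
Patient 1: 65→67, due 33, tardiness 34
Sum = 0+15+24+43+25+34 = 141.
EDD (increasing due date): Patient 2 Patient 5 Patient 6 Patient 3 Patient 1 Patient 4.
Patient 2: 0→12, due 18, tardiness 0
Patient 5: 12→30, due 19, tardiness 11
Patient 6: 30→47, due 20, tardiness 27
Patient 3: 47→61, due 25, tardiness 36
Patient 1: 61→63, due 33, tardiness 30
Patient 4: 63→67, due 40, tardiness 27
Sum = 0+11+27+36+30+27 = 131.
SPT 84, LPT 141, EDD 131 → minimum 84.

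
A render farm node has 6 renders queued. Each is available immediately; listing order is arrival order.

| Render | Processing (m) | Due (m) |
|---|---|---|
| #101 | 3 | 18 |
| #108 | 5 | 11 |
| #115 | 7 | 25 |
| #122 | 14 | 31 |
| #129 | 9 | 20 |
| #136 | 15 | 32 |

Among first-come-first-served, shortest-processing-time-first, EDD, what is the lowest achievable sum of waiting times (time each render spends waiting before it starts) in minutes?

88

FIFO (arrival order): #101 #108 #115 #122 #129 #136.
#101: waits 0, runs 0→3
#108: waits 3, runs 3→8
#115: waits 8, runs 8→15
#122: waits 15, runs 15→29
#129: waits 29, runs 29→38
#136: waits 38, runs 38→53
Sum = 0+3+8+15+29+38 = 93.
SPT (increasing processing time): #101 #108 #115 #129 #122 #136.
#101: waits 0, runs 0→3
#108: waits 3, runs 3→8
#115: waits 8, runs 8→15
#129: waits 15, runs 15→24
#122: waits 24, runs 24→38
#136: waits 38, runs 38→53
Sum = 0+3+8+15+24+38 = 88.
EDD (increasing due date): #108 #101 #129 #115 #122 #136.
#108: waits 0, runs 0→5
#101: waits 5, runs 5→8
#129: waits 8, runs 8→17
#115: waits 17, runs 17→24
#122: waits 24, runs 24→38
#136: waits 38, runs 38→53
Sum = 0+5+8+17+24+38 = 92.
FIFO 93, SPT 88, EDD 92 → minimum 88.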